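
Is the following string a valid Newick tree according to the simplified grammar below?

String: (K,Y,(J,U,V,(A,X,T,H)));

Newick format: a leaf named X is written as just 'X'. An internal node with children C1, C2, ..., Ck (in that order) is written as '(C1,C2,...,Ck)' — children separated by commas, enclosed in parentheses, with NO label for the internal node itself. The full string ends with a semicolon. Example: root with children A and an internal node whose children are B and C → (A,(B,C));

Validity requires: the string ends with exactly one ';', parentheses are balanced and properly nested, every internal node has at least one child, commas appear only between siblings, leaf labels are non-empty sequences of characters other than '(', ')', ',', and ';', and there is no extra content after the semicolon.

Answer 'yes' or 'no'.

Input: (K,Y,(J,U,V,(A,X,T,H)));
Paren balance: 3 '(' vs 3 ')' OK
Ends with single ';': True
Full parse: OK
Valid: True

Answer: yes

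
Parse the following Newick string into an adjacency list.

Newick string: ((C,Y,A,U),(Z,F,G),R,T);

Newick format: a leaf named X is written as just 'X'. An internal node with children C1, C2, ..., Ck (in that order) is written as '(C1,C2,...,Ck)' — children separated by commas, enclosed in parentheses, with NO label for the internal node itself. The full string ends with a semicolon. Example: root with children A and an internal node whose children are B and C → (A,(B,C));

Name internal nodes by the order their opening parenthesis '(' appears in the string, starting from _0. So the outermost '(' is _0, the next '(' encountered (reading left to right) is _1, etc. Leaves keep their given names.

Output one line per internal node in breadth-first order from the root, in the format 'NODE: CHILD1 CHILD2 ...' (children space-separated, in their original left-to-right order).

Input: ((C,Y,A,U),(Z,F,G),R,T);
Scanning left-to-right, naming '(' by encounter order:
  pos 0: '(' -> open internal node _0 (depth 1)
  pos 1: '(' -> open internal node _1 (depth 2)
  pos 9: ')' -> close internal node _1 (now at depth 1)
  pos 11: '(' -> open internal node _2 (depth 2)
  pos 17: ')' -> close internal node _2 (now at depth 1)
  pos 22: ')' -> close internal node _0 (now at depth 0)
Total internal nodes: 3
BFS adjacency from root:
  _0: _1 _2 R T
  _1: C Y A U
  _2: Z F G

Answer: _0: _1 _2 R T
_1: C Y A U
_2: Z F G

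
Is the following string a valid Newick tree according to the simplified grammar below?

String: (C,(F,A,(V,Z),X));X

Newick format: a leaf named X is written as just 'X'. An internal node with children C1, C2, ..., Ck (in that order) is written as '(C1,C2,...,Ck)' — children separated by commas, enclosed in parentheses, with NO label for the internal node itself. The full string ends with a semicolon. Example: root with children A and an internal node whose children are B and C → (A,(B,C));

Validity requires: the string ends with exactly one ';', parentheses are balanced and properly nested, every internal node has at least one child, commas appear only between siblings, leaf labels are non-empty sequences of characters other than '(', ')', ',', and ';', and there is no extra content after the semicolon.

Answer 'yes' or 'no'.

Input: (C,(F,A,(V,Z),X));X
Paren balance: 3 '(' vs 3 ')' OK
Ends with single ';': False
Full parse: FAILS (must end with ;)
Valid: False

Answer: no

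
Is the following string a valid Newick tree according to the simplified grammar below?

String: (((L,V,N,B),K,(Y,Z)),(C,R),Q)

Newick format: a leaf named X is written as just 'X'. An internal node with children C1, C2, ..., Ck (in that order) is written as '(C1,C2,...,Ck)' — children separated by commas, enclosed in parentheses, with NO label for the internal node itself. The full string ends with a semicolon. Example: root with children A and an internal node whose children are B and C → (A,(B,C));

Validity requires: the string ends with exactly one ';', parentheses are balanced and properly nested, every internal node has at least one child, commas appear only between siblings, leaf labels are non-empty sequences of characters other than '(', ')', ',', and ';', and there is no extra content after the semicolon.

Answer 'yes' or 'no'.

Input: (((L,V,N,B),K,(Y,Z)),(C,R),Q)
Paren balance: 5 '(' vs 5 ')' OK
Ends with single ';': False
Full parse: FAILS (must end with ;)
Valid: False

Answer: no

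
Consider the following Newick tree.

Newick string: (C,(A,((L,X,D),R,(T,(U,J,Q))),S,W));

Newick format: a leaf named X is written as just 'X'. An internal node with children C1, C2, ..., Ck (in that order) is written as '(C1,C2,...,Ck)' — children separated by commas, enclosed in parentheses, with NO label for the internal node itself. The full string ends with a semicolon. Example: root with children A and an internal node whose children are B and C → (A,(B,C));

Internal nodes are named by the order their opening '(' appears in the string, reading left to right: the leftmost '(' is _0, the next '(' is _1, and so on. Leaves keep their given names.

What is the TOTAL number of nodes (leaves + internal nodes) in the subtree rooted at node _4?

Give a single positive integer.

Newick: (C,(A,((L,X,D),R,(T,(U,J,Q))),S,W));
Locate _4: it is the '(' at position 17 (the 5th '(' reading left to right).
Query: subtree rooted at _4
_4: subtree_size = 1 + 5
  T: subtree_size = 1 + 0
  _5: subtree_size = 1 + 3
    U: subtree_size = 1 + 0
    J: subtree_size = 1 + 0
    Q: subtree_size = 1 + 0
Total subtree size of _4: 6

Answer: 6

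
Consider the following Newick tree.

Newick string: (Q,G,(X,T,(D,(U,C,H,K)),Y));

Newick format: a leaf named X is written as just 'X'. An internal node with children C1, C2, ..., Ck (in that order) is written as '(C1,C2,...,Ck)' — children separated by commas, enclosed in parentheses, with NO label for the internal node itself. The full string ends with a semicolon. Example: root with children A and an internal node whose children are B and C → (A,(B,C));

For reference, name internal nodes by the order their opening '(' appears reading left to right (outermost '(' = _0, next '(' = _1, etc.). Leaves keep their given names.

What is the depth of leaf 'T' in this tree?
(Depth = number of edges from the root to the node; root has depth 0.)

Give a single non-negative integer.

Newick: (Q,G,(X,T,(D,(U,C,H,K)),Y));
Naming internals by '(' encounter order: outermost '(' = _0, next = _1, ...
Query node: T
Path from root: _0 -> _1 -> T
Depth of T: 2 (number of edges from root)

Answer: 2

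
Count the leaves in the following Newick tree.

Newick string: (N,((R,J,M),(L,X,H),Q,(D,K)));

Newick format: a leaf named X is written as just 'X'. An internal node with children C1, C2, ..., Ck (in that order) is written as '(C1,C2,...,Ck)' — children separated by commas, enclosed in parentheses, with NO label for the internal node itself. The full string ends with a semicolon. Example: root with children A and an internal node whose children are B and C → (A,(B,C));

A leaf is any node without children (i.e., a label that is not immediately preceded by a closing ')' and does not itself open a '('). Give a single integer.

Answer: 10

Derivation:
Newick: (N,((R,J,M),(L,X,H),Q,(D,K)));
Scan left-to-right; a leaf is any maximal label run not followed by '(':
  pos 1: leaf 'N' → count = 1
  pos 5: leaf 'R' → count = 2
  pos 7: leaf 'J' → count = 3
  pos 9: leaf 'M' → count = 4
  pos 13: leaf 'L' → count = 5
  pos 15: leaf 'X' → count = 6
  pos 17: leaf 'H' → count = 7
  pos 20: leaf 'Q' → count = 8
  pos 23: leaf 'D' → count = 9
  pos 25: leaf 'K' → count = 10
Total leaves: 10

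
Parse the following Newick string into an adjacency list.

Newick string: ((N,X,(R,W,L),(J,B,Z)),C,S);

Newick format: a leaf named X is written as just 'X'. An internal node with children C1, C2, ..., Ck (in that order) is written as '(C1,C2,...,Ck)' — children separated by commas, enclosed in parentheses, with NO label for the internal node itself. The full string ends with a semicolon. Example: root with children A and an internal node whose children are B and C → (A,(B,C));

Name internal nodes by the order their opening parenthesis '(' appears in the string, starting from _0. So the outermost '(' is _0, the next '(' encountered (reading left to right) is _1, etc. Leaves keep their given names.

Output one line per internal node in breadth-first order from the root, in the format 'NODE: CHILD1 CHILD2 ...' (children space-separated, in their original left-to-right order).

Answer: _0: _1 C S
_1: N X _2 _3
_2: R W L
_3: J B Z

Derivation:
Input: ((N,X,(R,W,L),(J,B,Z)),C,S);
Scanning left-to-right, naming '(' by encounter order:
  pos 0: '(' -> open internal node _0 (depth 1)
  pos 1: '(' -> open internal node _1 (depth 2)
  pos 6: '(' -> open internal node _2 (depth 3)
  pos 12: ')' -> close internal node _2 (now at depth 2)
  pos 14: '(' -> open internal node _3 (depth 3)
  pos 20: ')' -> close internal node _3 (now at depth 2)
  pos 21: ')' -> close internal node _1 (now at depth 1)
  pos 26: ')' -> close internal node _0 (now at depth 0)
Total internal nodes: 4
BFS adjacency from root:
  _0: _1 C S
  _1: N X _2 _3
  _2: R W L
  _3: J B Z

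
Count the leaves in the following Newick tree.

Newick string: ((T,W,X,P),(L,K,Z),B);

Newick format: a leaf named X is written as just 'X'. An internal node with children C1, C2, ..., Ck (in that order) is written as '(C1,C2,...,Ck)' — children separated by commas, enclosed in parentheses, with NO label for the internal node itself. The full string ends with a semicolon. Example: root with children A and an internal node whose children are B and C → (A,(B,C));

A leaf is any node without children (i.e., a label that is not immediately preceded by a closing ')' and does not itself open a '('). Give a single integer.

Answer: 8

Derivation:
Newick: ((T,W,X,P),(L,K,Z),B);
Scan left-to-right; a leaf is any maximal label run not followed by '(':
  pos 2: leaf 'T' → count = 1
  pos 4: leaf 'W' → count = 2
  pos 6: leaf 'X' → count = 3
  pos 8: leaf 'P' → count = 4
  pos 12: leaf 'L' → count = 5
  pos 14: leaf 'K' → count = 6
  pos 16: leaf 'Z' → count = 7
  pos 19: leaf 'B' → count = 8
Total leaves: 8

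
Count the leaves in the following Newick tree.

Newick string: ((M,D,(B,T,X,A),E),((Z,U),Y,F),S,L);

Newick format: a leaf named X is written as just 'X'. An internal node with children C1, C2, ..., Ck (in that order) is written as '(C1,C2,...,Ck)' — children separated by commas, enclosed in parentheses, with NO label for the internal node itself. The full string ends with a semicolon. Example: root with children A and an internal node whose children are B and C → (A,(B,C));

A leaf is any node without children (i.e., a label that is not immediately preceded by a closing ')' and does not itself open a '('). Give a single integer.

Answer: 13

Derivation:
Newick: ((M,D,(B,T,X,A),E),((Z,U),Y,F),S,L);
Scan left-to-right; a leaf is any maximal label run not followed by '(':
  pos 2: leaf 'M' → count = 1
  pos 4: leaf 'D' → count = 2
  pos 7: leaf 'B' → count = 3
  pos 9: leaf 'T' → count = 4
  pos 11: leaf 'X' → count = 5
  pos 13: leaf 'A' → count = 6
  pos 16: leaf 'E' → count = 7
  pos 21: leaf 'Z' → count = 8
  pos 23: leaf 'U' → count = 9
  pos 26: leaf 'Y' → count = 10
  pos 28: leaf 'F' → count = 11
  pos 31: leaf 'S' → count = 12
  pos 33: leaf 'L' → count = 13
Total leaves: 13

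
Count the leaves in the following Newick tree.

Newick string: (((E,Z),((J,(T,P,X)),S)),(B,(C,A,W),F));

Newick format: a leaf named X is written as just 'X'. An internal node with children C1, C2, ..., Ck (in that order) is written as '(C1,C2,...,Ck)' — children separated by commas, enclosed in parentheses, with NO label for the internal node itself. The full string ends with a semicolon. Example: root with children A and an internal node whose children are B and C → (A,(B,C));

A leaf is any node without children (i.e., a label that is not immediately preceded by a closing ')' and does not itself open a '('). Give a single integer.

Answer: 12

Derivation:
Newick: (((E,Z),((J,(T,P,X)),S)),(B,(C,A,W),F));
Scan left-to-right; a leaf is any maximal label run not followed by '(':
  pos 3: leaf 'E' → count = 1
  pos 5: leaf 'Z' → count = 2
  pos 10: leaf 'J' → count = 3
  pos 13: leaf 'T' → count = 4
  pos 15: leaf 'P' → count = 5
  pos 17: leaf 'X' → count = 6
  pos 21: leaf 'S' → count = 7
  pos 26: leaf 'B' → count = 8
  pos 29: leaf 'C' → count = 9
  pos 31: leaf 'A' → count = 10
  pos 33: leaf 'W' → count = 11
  pos 36: leaf 'F' → count = 12
Total leaves: 12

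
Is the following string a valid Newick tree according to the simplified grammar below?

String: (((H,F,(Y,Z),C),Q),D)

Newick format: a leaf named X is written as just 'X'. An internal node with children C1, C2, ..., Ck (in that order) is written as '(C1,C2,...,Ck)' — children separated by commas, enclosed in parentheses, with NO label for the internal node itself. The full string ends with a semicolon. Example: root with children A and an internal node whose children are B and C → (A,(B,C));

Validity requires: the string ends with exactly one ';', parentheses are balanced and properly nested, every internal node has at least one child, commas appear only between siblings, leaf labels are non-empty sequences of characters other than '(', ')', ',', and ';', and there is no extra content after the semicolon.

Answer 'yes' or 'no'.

Input: (((H,F,(Y,Z),C),Q),D)
Paren balance: 4 '(' vs 4 ')' OK
Ends with single ';': False
Full parse: FAILS (must end with ;)
Valid: False

Answer: no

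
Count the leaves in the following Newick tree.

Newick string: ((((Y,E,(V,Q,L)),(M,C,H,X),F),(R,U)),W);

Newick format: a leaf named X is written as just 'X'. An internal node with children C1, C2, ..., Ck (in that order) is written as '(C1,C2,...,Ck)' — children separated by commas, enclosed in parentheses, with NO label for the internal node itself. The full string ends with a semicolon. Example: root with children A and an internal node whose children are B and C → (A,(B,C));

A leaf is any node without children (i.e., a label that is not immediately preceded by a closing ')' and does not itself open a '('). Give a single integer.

Answer: 13

Derivation:
Newick: ((((Y,E,(V,Q,L)),(M,C,H,X),F),(R,U)),W);
Scan left-to-right; a leaf is any maximal label run not followed by '(':
  pos 4: leaf 'Y' → count = 1
  pos 6: leaf 'E' → count = 2
  pos 9: leaf 'V' → count = 3
  pos 11: leaf 'Q' → count = 4
  pos 13: leaf 'L' → count = 5
  pos 18: leaf 'M' → count = 6
  pos 20: leaf 'C' → count = 7
  pos 22: leaf 'H' → count = 8
  pos 24: leaf 'X' → count = 9
  pos 27: leaf 'F' → count = 10
  pos 31: leaf 'R' → count = 11
  pos 33: leaf 'U' → count = 12
  pos 37: leaf 'W' → count = 13
Total leaves: 13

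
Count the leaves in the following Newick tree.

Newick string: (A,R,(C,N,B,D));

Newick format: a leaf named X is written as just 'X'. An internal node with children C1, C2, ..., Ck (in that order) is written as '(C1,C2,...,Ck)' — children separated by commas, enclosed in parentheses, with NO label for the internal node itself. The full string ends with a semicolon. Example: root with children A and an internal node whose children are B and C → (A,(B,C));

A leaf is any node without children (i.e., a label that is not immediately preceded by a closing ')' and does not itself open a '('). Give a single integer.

Newick: (A,R,(C,N,B,D));
Scan left-to-right; a leaf is any maximal label run not followed by '(':
  pos 1: leaf 'A' → count = 1
  pos 3: leaf 'R' → count = 2
  pos 6: leaf 'C' → count = 3
  pos 8: leaf 'N' → count = 4
  pos 10: leaf 'B' → count = 5
  pos 12: leaf 'D' → count = 6
Total leaves: 6

Answer: 6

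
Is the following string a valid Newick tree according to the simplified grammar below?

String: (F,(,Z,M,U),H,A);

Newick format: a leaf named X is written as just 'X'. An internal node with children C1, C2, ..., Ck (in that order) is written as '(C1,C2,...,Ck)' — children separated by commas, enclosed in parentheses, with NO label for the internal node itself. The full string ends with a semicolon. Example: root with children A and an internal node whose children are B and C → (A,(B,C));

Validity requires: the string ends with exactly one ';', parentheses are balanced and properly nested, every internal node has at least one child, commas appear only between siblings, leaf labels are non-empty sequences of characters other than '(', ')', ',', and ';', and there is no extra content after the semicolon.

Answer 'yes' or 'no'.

Input: (F,(,Z,M,U),H,A);
Paren balance: 2 '(' vs 2 ')' OK
Ends with single ';': True
Full parse: FAILS (empty leaf label at pos 4)
Valid: False

Answer: no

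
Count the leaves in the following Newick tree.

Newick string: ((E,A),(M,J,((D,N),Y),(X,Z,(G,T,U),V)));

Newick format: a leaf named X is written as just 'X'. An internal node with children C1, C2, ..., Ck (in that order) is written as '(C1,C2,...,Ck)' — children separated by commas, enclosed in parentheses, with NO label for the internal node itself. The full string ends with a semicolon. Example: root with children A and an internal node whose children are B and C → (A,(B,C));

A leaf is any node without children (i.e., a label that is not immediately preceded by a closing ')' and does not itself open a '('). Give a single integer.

Answer: 13

Derivation:
Newick: ((E,A),(M,J,((D,N),Y),(X,Z,(G,T,U),V)));
Scan left-to-right; a leaf is any maximal label run not followed by '(':
  pos 2: leaf 'E' → count = 1
  pos 4: leaf 'A' → count = 2
  pos 8: leaf 'M' → count = 3
  pos 10: leaf 'J' → count = 4
  pos 14: leaf 'D' → count = 5
  pos 16: leaf 'N' → count = 6
  pos 19: leaf 'Y' → count = 7
  pos 23: leaf 'X' → count = 8
  pos 25: leaf 'Z' → count = 9
  pos 28: leaf 'G' → count = 10
  pos 30: leaf 'T' → count = 11
  pos 32: leaf 'U' → count = 12
  pos 35: leaf 'V' → count = 13
Total leaves: 13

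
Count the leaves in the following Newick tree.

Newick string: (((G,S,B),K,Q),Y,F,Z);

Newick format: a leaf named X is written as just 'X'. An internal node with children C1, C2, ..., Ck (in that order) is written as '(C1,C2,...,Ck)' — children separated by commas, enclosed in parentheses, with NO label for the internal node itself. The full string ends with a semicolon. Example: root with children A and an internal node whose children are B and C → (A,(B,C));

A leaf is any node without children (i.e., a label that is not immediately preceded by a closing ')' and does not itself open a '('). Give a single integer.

Answer: 8

Derivation:
Newick: (((G,S,B),K,Q),Y,F,Z);
Scan left-to-right; a leaf is any maximal label run not followed by '(':
  pos 3: leaf 'G' → count = 1
  pos 5: leaf 'S' → count = 2
  pos 7: leaf 'B' → count = 3
  pos 10: leaf 'K' → count = 4
  pos 12: leaf 'Q' → count = 5
  pos 15: leaf 'Y' → count = 6
  pos 17: leaf 'F' → count = 7
  pos 19: leaf 'Z' → count = 8
Total leaves: 8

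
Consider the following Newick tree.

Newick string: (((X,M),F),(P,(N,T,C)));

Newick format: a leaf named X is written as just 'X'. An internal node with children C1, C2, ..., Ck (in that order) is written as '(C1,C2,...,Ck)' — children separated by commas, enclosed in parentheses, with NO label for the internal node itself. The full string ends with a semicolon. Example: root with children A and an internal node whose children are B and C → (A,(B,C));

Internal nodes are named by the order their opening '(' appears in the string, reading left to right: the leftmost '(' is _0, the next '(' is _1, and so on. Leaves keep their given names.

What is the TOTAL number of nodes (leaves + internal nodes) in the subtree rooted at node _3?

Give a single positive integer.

Newick: (((X,M),F),(P,(N,T,C)));
Locate _3: it is the '(' at position 11 (the 4th '(' reading left to right).
Query: subtree rooted at _3
_3: subtree_size = 1 + 5
  P: subtree_size = 1 + 0
  _4: subtree_size = 1 + 3
    N: subtree_size = 1 + 0
    T: subtree_size = 1 + 0
    C: subtree_size = 1 + 0
Total subtree size of _3: 6

Answer: 6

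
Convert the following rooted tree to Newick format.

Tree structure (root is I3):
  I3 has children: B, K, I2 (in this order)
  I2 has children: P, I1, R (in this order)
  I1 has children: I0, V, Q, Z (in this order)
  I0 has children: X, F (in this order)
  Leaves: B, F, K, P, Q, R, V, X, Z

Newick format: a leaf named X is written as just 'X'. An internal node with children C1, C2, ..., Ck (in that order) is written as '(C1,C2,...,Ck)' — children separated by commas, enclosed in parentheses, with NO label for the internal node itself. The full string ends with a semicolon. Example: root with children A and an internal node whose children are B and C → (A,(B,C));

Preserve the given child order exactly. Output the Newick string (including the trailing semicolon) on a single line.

Answer: (B,K,(P,((X,F),V,Q,Z),R));

Derivation:
internal I3 with children ['B', 'K', 'I2']
  leaf 'B' → 'B'
  leaf 'K' → 'K'
  internal I2 with children ['P', 'I1', 'R']
    leaf 'P' → 'P'
    internal I1 with children ['I0', 'V', 'Q', 'Z']
      internal I0 with children ['X', 'F']
        leaf 'X' → 'X'
        leaf 'F' → 'F'
      → '(X,F)'
      leaf 'V' → 'V'
      leaf 'Q' → 'Q'
      leaf 'Z' → 'Z'
    → '((X,F),V,Q,Z)'
    leaf 'R' → 'R'
  → '(P,((X,F),V,Q,Z),R)'
→ '(B,K,(P,((X,F),V,Q,Z),R))'
Final: (B,K,(P,((X,F),V,Q,Z),R));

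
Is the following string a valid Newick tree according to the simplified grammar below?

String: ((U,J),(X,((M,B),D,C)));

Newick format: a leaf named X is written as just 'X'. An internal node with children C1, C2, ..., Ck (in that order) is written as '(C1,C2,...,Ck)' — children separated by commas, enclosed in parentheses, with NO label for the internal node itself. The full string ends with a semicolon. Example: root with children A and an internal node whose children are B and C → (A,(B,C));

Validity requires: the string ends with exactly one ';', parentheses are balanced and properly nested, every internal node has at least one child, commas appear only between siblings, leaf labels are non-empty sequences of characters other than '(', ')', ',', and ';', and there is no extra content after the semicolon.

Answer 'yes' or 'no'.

Input: ((U,J),(X,((M,B),D,C)));
Paren balance: 5 '(' vs 5 ')' OK
Ends with single ';': True
Full parse: OK
Valid: True

Answer: yes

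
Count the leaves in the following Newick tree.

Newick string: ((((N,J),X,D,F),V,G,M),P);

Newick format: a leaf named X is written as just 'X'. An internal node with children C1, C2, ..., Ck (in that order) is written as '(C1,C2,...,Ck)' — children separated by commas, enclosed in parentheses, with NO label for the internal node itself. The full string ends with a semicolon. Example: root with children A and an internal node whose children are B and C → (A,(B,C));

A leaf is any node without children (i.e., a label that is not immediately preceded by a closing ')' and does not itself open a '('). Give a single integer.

Answer: 9

Derivation:
Newick: ((((N,J),X,D,F),V,G,M),P);
Scan left-to-right; a leaf is any maximal label run not followed by '(':
  pos 4: leaf 'N' → count = 1
  pos 6: leaf 'J' → count = 2
  pos 9: leaf 'X' → count = 3
  pos 11: leaf 'D' → count = 4
  pos 13: leaf 'F' → count = 5
  pos 16: leaf 'V' → count = 6
  pos 18: leaf 'G' → count = 7
  pos 20: leaf 'M' → count = 8
  pos 23: leaf 'P' → count = 9
Total leaves: 9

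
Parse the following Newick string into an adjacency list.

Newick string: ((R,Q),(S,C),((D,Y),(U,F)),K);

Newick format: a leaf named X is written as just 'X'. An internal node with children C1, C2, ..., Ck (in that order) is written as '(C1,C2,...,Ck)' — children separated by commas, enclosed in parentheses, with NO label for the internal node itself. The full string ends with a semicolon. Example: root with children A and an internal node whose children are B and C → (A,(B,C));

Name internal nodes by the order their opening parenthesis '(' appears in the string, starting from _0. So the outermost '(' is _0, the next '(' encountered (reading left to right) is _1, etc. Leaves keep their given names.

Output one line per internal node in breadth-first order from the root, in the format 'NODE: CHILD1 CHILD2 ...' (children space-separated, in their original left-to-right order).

Answer: _0: _1 _2 _3 K
_1: R Q
_2: S C
_3: _4 _5
_4: D Y
_5: U F

Derivation:
Input: ((R,Q),(S,C),((D,Y),(U,F)),K);
Scanning left-to-right, naming '(' by encounter order:
  pos 0: '(' -> open internal node _0 (depth 1)
  pos 1: '(' -> open internal node _1 (depth 2)
  pos 5: ')' -> close internal node _1 (now at depth 1)
  pos 7: '(' -> open internal node _2 (depth 2)
  pos 11: ')' -> close internal node _2 (now at depth 1)
  pos 13: '(' -> open internal node _3 (depth 2)
  pos 14: '(' -> open internal node _4 (depth 3)
  pos 18: ')' -> close internal node _4 (now at depth 2)
  pos 20: '(' -> open internal node _5 (depth 3)
  pos 24: ')' -> close internal node _5 (now at depth 2)
  pos 25: ')' -> close internal node _3 (now at depth 1)
  pos 28: ')' -> close internal node _0 (now at depth 0)
Total internal nodes: 6
BFS adjacency from root:
  _0: _1 _2 _3 K
  _1: R Q
  _2: S C
  _3: _4 _5
  _4: D Y
  _5: U F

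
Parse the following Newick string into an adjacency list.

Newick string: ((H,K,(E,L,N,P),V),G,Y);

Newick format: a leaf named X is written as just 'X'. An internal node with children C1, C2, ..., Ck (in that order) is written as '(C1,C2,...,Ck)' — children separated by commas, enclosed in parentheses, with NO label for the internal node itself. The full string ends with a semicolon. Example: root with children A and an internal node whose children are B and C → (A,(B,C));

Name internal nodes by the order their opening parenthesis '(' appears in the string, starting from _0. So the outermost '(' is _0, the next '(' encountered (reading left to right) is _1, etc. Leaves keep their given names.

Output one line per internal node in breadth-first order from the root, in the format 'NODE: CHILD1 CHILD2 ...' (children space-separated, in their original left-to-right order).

Answer: _0: _1 G Y
_1: H K _2 V
_2: E L N P

Derivation:
Input: ((H,K,(E,L,N,P),V),G,Y);
Scanning left-to-right, naming '(' by encounter order:
  pos 0: '(' -> open internal node _0 (depth 1)
  pos 1: '(' -> open internal node _1 (depth 2)
  pos 6: '(' -> open internal node _2 (depth 3)
  pos 14: ')' -> close internal node _2 (now at depth 2)
  pos 17: ')' -> close internal node _1 (now at depth 1)
  pos 22: ')' -> close internal node _0 (now at depth 0)
Total internal nodes: 3
BFS adjacency from root:
  _0: _1 G Y
  _1: H K _2 V
  _2: E L N P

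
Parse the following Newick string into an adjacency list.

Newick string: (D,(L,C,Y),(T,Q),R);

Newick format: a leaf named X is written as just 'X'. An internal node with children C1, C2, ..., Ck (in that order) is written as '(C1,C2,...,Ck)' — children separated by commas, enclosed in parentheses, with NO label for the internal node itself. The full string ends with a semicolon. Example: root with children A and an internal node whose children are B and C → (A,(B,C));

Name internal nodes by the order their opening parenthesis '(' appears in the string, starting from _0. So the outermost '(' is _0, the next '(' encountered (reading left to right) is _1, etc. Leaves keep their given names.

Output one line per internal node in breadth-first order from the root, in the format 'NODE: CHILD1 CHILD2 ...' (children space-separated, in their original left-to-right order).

Answer: _0: D _1 _2 R
_1: L C Y
_2: T Q

Derivation:
Input: (D,(L,C,Y),(T,Q),R);
Scanning left-to-right, naming '(' by encounter order:
  pos 0: '(' -> open internal node _0 (depth 1)
  pos 3: '(' -> open internal node _1 (depth 2)
  pos 9: ')' -> close internal node _1 (now at depth 1)
  pos 11: '(' -> open internal node _2 (depth 2)
  pos 15: ')' -> close internal node _2 (now at depth 1)
  pos 18: ')' -> close internal node _0 (now at depth 0)
Total internal nodes: 3
BFS adjacency from root:
  _0: D _1 _2 R
  _1: L C Y
  _2: T Q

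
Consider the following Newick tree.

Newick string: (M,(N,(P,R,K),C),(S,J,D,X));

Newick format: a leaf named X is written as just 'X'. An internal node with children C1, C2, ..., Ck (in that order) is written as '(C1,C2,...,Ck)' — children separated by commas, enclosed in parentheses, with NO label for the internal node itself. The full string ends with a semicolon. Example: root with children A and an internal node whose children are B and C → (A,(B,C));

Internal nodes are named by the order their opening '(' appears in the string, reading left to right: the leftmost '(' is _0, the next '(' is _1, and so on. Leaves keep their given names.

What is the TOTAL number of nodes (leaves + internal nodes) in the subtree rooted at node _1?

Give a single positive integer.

Answer: 7

Derivation:
Newick: (M,(N,(P,R,K),C),(S,J,D,X));
Locate _1: it is the '(' at position 3 (the 2nd '(' reading left to right).
Query: subtree rooted at _1
_1: subtree_size = 1 + 6
  N: subtree_size = 1 + 0
  _2: subtree_size = 1 + 3
    P: subtree_size = 1 + 0
    R: subtree_size = 1 + 0
    K: subtree_size = 1 + 0
  C: subtree_size = 1 + 0
Total subtree size of _1: 7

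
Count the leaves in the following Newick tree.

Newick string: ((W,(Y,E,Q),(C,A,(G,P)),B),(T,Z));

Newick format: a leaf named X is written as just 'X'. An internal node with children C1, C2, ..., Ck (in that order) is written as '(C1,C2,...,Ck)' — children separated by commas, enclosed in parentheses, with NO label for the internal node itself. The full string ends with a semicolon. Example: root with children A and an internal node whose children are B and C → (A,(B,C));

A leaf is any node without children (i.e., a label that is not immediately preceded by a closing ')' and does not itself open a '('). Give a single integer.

Newick: ((W,(Y,E,Q),(C,A,(G,P)),B),(T,Z));
Scan left-to-right; a leaf is any maximal label run not followed by '(':
  pos 2: leaf 'W' → count = 1
  pos 5: leaf 'Y' → count = 2
  pos 7: leaf 'E' → count = 3
  pos 9: leaf 'Q' → count = 4
  pos 13: leaf 'C' → count = 5
  pos 15: leaf 'A' → count = 6
  pos 18: leaf 'G' → count = 7
  pos 20: leaf 'P' → count = 8
  pos 24: leaf 'B' → count = 9
  pos 28: leaf 'T' → count = 10
  pos 30: leaf 'Z' → count = 11
Total leaves: 11

Answer: 11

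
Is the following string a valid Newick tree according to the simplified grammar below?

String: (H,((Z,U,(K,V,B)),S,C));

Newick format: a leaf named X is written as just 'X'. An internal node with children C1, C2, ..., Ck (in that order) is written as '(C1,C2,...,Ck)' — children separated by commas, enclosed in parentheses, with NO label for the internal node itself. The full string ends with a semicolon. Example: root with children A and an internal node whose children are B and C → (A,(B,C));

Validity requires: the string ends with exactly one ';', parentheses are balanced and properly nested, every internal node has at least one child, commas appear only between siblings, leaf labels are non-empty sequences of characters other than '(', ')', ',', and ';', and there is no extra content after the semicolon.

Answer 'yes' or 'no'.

Answer: yes

Derivation:
Input: (H,((Z,U,(K,V,B)),S,C));
Paren balance: 4 '(' vs 4 ')' OK
Ends with single ';': True
Full parse: OK
Valid: True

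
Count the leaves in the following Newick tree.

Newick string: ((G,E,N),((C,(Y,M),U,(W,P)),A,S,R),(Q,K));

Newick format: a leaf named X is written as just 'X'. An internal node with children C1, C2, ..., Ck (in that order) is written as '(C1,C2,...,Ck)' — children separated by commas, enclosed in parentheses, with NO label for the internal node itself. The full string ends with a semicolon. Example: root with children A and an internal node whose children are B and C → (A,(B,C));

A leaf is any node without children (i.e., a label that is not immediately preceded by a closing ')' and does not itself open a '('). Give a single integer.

Answer: 14

Derivation:
Newick: ((G,E,N),((C,(Y,M),U,(W,P)),A,S,R),(Q,K));
Scan left-to-right; a leaf is any maximal label run not followed by '(':
  pos 2: leaf 'G' → count = 1
  pos 4: leaf 'E' → count = 2
  pos 6: leaf 'N' → count = 3
  pos 11: leaf 'C' → count = 4
  pos 14: leaf 'Y' → count = 5
  pos 16: leaf 'M' → count = 6
  pos 19: leaf 'U' → count = 7
  pos 22: leaf 'W' → count = 8
  pos 24: leaf 'P' → count = 9
  pos 28: leaf 'A' → count = 10
  pos 30: leaf 'S' → count = 11
  pos 32: leaf 'R' → count = 12
  pos 36: leaf 'Q' → count = 13
  pos 38: leaf 'K' → count = 14
Total leaves: 14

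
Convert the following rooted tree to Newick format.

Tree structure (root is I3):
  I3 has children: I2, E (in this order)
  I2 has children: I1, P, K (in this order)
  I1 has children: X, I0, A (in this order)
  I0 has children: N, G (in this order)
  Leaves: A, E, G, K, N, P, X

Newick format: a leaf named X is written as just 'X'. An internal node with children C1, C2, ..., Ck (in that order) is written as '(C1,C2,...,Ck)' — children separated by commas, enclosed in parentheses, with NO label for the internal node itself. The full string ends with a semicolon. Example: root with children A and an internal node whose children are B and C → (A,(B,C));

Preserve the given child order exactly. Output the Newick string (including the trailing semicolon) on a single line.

internal I3 with children ['I2', 'E']
  internal I2 with children ['I1', 'P', 'K']
    internal I1 with children ['X', 'I0', 'A']
      leaf 'X' → 'X'
      internal I0 with children ['N', 'G']
        leaf 'N' → 'N'
        leaf 'G' → 'G'
      → '(N,G)'
      leaf 'A' → 'A'
    → '(X,(N,G),A)'
    leaf 'P' → 'P'
    leaf 'K' → 'K'
  → '((X,(N,G),A),P,K)'
  leaf 'E' → 'E'
→ '(((X,(N,G),A),P,K),E)'
Final: (((X,(N,G),A),P,K),E);

Answer: (((X,(N,G),A),P,K),E);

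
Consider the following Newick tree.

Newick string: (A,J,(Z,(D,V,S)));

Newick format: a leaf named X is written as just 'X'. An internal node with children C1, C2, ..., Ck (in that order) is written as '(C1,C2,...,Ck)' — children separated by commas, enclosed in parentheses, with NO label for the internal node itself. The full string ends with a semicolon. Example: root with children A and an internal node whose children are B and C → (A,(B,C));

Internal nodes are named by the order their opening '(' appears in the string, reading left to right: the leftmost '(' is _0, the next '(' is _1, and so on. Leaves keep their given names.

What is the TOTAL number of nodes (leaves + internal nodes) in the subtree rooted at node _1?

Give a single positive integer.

Newick: (A,J,(Z,(D,V,S)));
Locate _1: it is the '(' at position 5 (the 2nd '(' reading left to right).
Query: subtree rooted at _1
_1: subtree_size = 1 + 5
  Z: subtree_size = 1 + 0
  _2: subtree_size = 1 + 3
    D: subtree_size = 1 + 0
    V: subtree_size = 1 + 0
    S: subtree_size = 1 + 0
Total subtree size of _1: 6

Answer: 6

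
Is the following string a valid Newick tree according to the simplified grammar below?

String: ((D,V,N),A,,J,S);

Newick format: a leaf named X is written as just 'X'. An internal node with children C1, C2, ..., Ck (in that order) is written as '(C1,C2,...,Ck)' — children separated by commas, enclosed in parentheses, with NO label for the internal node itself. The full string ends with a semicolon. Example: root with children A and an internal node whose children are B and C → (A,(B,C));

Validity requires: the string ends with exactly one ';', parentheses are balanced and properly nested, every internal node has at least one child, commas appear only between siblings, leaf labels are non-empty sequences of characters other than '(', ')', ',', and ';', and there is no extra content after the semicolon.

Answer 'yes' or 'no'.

Input: ((D,V,N),A,,J,S);
Paren balance: 2 '(' vs 2 ')' OK
Ends with single ';': True
Full parse: FAILS (empty leaf label at pos 11)
Valid: False

Answer: no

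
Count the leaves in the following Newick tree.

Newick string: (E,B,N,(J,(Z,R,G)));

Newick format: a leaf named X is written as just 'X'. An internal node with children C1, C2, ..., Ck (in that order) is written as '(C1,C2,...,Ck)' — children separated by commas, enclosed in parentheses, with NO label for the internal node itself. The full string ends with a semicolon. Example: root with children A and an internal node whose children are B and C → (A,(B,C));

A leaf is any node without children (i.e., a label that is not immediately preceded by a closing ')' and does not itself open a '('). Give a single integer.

Newick: (E,B,N,(J,(Z,R,G)));
Scan left-to-right; a leaf is any maximal label run not followed by '(':
  pos 1: leaf 'E' → count = 1
  pos 3: leaf 'B' → count = 2
  pos 5: leaf 'N' → count = 3
  pos 8: leaf 'J' → count = 4
  pos 11: leaf 'Z' → count = 5
  pos 13: leaf 'R' → count = 6
  pos 15: leaf 'G' → count = 7
Total leaves: 7

Answer: 7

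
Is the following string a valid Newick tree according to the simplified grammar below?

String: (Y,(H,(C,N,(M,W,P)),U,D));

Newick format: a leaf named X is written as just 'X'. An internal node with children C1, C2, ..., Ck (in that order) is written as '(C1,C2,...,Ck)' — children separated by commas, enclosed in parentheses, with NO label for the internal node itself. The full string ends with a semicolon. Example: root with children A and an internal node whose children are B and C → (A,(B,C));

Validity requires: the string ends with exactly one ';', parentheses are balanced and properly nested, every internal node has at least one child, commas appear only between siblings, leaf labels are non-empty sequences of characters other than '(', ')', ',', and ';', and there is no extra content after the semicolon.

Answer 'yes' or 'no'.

Answer: yes

Derivation:
Input: (Y,(H,(C,N,(M,W,P)),U,D));
Paren balance: 4 '(' vs 4 ')' OK
Ends with single ';': True
Full parse: OK
Valid: True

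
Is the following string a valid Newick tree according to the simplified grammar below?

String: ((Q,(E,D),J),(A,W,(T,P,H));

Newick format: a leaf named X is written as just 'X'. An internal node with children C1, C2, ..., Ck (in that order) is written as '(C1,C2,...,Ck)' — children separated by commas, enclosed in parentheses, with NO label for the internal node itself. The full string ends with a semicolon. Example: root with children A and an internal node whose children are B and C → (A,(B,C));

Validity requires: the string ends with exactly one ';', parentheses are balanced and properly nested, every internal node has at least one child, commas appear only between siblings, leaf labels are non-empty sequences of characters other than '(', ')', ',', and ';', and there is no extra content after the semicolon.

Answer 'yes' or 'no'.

Input: ((Q,(E,D),J),(A,W,(T,P,H));
Paren balance: 5 '(' vs 4 ')' MISMATCH
Ends with single ';': True
Full parse: FAILS (expected , or ) at pos 26)
Valid: False

Answer: no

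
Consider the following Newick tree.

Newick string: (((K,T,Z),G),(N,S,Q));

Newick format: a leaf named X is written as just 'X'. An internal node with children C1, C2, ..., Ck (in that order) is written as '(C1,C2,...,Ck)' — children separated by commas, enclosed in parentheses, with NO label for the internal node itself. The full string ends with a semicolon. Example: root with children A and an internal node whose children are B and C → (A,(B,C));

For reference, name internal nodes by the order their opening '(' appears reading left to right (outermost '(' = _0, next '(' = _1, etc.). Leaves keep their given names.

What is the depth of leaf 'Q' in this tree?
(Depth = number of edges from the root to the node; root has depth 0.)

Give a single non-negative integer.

Answer: 2

Derivation:
Newick: (((K,T,Z),G),(N,S,Q));
Naming internals by '(' encounter order: outermost '(' = _0, next = _1, ...
Query node: Q
Path from root: _0 -> _3 -> Q
Depth of Q: 2 (number of edges from root)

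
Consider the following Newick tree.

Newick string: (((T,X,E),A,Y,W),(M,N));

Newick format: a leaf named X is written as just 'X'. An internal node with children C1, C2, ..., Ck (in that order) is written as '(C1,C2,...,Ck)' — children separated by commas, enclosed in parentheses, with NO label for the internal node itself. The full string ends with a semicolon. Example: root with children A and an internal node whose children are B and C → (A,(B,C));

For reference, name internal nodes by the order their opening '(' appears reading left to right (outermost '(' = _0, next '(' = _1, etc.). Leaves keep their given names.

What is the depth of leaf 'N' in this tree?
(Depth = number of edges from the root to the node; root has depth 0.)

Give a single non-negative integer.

Newick: (((T,X,E),A,Y,W),(M,N));
Naming internals by '(' encounter order: outermost '(' = _0, next = _1, ...
Query node: N
Path from root: _0 -> _3 -> N
Depth of N: 2 (number of edges from root)

Answer: 2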